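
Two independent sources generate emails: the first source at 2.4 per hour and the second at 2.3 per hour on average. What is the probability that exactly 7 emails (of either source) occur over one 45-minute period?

Independent Poisson processes superpose: combined rate λ = 2.4 + 2.3 = 4.7 per hour.
Over the interval, μ = 4.7 × 0.75 = 3.525 (a 45-minute period = 0.75 hours).
P(N = 7) = e^(−3.525) · 3.525^7/7! ≈ 0.0395.

0.0395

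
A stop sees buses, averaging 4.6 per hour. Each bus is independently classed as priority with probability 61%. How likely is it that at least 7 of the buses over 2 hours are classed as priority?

0.3316

Thinning: the buses that are classed as priority themselves form a Poisson process with rate 0.61 × 4.6 = 2.806 per hour.
Over the interval, μ = 2.806 × 2 = 5.612 (2 hours).
P(N ≥ 7) = 1 − P(N ≤ 6) ≈ 0.3316.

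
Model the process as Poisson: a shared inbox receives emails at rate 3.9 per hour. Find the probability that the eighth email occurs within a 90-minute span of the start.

Over the interval, μ = 3.9 × 1.5 = 5.85 (a 90-minute span = 1.5 hours).
The eighth arrival falls in the interval iff at least 8 events occur there: P(S_8 ≤ t) = P(N ≥ 8) = 1 − P(N ≤ 7) ≈ 0.2356.

0.2356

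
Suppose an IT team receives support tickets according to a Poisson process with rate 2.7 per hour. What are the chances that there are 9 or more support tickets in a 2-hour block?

0.0973

Over the interval, μ = 2.7 × 2 = 5.4 (a 2-hour block = 2 hours).
P(N ≥ 9) = 1 − P(N ≤ 8) = 1 − Σ_{j=0}^{8} e^(−μ) μ^j/j! ≈ 0.0973.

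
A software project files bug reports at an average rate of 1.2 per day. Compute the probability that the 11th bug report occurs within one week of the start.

Over the interval, μ = 1.2 × 7 = 8.4 (a week = 7 days).
The 11th arrival falls in the interval iff at least 11 events occur there: P(S_11 ≤ t) = P(N ≥ 11) = 1 − P(N ≤ 10) ≈ 0.2257.

0.2257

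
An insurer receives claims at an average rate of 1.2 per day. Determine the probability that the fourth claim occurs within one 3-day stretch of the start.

0.4848

Over the interval, μ = 1.2 × 3 = 3.6 (a 3-day stretch = 3 days).
The fourth arrival falls in the interval iff at least 4 events occur there: P(S_4 ≤ t) = P(N ≥ 4) = 1 − P(N ≤ 3) ≈ 0.4848.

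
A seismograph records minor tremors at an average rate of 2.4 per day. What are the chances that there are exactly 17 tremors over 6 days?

Over the interval, μ = 2.4 × 6 = 14.4 (6 days).
P(N = 17) = e^(−μ) μ^17/17! = e^(−14.4) · 14.4^17/355687428096000 ≈ 0.0771.

0.0771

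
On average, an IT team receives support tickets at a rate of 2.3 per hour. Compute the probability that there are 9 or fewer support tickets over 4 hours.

Over the interval, μ = 2.3 × 4 = 9.2 (4 hours).
P(N ≤ 9) = Σ_{j=0}^{9} e^(−μ) μ^j/j! ≈ 0.5611.

0.5611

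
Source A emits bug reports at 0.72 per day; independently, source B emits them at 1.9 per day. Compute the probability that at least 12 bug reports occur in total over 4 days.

0.3589

Independent Poisson processes superpose: combined rate λ = 0.72 + 1.9 = 2.62 per day.
Over the interval, μ = 2.62 × 4 = 10.48 (4 days).
P(N ≥ 12) = 1 − P(N ≤ 11) ≈ 0.3589.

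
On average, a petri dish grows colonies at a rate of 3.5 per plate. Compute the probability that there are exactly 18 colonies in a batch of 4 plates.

0.0554

Over the interval, μ = 3.5 × 4 = 14 (a batch of 4 plates = 4 plates).
P(N = 18) = e^(−μ) μ^18/18! = e^(−14) · 14^18/6402373705728000 ≈ 0.0554.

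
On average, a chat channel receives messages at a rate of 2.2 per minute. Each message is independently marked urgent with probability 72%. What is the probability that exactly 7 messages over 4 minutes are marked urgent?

0.1441

Thinning: the messages that are marked urgent themselves form a Poisson process with rate 0.72 × 2.2 = 1.584 per minute.
Over the interval, μ = 1.584 × 4 = 6.336 (4 minutes).
P(N = 7) = e^(−6.336) · 6.336^7/7! ≈ 0.1441.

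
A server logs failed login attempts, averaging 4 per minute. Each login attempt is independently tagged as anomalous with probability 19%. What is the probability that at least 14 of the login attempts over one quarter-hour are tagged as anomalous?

Thinning: the login attempts that are tagged as anomalous themselves form a Poisson process with rate 0.19 × 4 = 0.76 per minute.
Over the interval, μ = 0.76 × 15 = 11.4 (a quarter-hour = 15 minutes).
P(N ≥ 14) = 1 − P(N ≤ 13) ≈ 0.2570.

0.2570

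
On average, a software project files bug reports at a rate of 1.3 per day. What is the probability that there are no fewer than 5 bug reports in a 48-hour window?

Over the interval, μ = 1.3 × 2 = 2.6 (a 48-hour window = 2 days).
P(N ≥ 5) = 1 − P(N ≤ 4) = 1 − Σ_{j=0}^{4} e^(−μ) μ^j/j! ≈ 0.1226.

0.1226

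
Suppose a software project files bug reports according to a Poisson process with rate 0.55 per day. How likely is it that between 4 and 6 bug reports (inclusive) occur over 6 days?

0.3687

Over the interval, μ = 0.55 × 6 = 3.3 (6 days).
P(4 ≤ N ≤ 6) = Σ_{j=4}^{6} e^(−3.3) · 3.3^j/j! ≈ 0.3687.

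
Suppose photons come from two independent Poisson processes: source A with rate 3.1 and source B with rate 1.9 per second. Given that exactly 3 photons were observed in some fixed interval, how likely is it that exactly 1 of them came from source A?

0.2686

Given the total, each event is independently from source A with probability p = λ_A/(λ_A+λ_B) = 3.1/5 = 0.6200.
So K ~ Binomial(3, 3.1/5): P(K = 1) = C(3,1) · (3.1/5)^1 · (1.9/5)^2 ≈ 0.2686.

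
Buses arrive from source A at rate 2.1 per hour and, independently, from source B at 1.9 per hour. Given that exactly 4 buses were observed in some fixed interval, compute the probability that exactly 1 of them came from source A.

Given the total, each event is independently from source A with probability p = λ_A/(λ_A+λ_B) = 2.1/4 = 0.5250.
So K ~ Binomial(4, 2.1/4): P(K = 1) = C(4,1) · (2.1/4)^1 · (1.9/4)^3 ≈ 0.2251.

0.2251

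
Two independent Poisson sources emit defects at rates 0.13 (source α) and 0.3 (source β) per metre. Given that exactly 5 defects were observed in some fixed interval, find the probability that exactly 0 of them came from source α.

Given the total, each event is independently from source α with probability p = λ_α/(λ_α+λ_β) = 0.13/0.43 ≈ 0.3023.
So K ~ Binomial(5, 0.13/0.43): P(K = 0) = C(5,0) · (0.13/0.43)^0 · (0.3/0.43)^5 ≈ 0.1653.

0.1653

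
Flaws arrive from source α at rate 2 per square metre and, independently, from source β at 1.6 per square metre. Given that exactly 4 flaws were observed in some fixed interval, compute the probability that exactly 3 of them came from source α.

0.3048

Given the total, each event is independently from source α with probability p = λ_α/(λ_α+λ_β) = 2/3.6 ≈ 0.5556.
So K ~ Binomial(4, 2/3.6): P(K = 3) = C(4,3) · (2/3.6)^3 · (1.6/3.6)^1 ≈ 0.3048.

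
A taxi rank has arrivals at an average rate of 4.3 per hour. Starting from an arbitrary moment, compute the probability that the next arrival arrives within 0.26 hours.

Inter-arrival times are exponential with rate λ = 4.3 per hour.
P(T ≤ 0.26) = 1 − e^(−λt) = 1 − e^(−4.3 × 0.26) = 1 − e^(−1.118) ≈ 0.6731.

0.6731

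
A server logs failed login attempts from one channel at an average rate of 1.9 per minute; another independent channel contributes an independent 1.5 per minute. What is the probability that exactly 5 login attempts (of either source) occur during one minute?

0.1264

Independent Poisson processes superpose: combined rate λ = 1.9 + 1.5 = 3.4 per minute.
So μ = 3.4.
P(N = 5) = e^(−3.4) · 3.4^5/5! ≈ 0.1264.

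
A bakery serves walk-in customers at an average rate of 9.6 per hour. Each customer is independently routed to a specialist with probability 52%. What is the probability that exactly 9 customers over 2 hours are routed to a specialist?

0.1253

Thinning: the customers that are routed to a specialist themselves form a Poisson process with rate 0.52 × 9.6 = 4.992 per hour.
Over the interval, μ = 4.992 × 2 = 9.984 (2 hours).
P(N = 9) = e^(−9.984) · 9.984^9/9! ≈ 0.1253.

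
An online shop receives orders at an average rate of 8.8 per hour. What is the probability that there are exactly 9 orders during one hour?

With mean μ = 8.8 per hour,
P(N = 9) = e^(−μ) μ^9/9! = e^(−8.8) · 8.8^9/362880 ≈ 0.1315.

0.1315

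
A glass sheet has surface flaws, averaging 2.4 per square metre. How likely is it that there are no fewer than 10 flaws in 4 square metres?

0.4911

Over the interval, μ = 2.4 × 4 = 9.6 (4 square metres).
P(N ≥ 10) = 1 − P(N ≤ 9) = 1 − Σ_{j=0}^{9} e^(−μ) μ^j/j! ≈ 0.4911.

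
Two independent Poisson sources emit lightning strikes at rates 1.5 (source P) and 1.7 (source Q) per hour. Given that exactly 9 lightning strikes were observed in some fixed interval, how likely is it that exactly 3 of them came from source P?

Given the total, each event is independently from source P with probability p = λ_P/(λ_P+λ_Q) = 1.5/3.2 ≈ 0.4688.
So K ~ Binomial(9, 1.5/3.2): P(K = 3) = C(9,3) · (1.5/3.2)^3 · (1.7/3.2)^6 ≈ 0.1945.

0.1945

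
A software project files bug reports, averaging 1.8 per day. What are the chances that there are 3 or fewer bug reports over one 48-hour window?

Over the interval, μ = 1.8 × 2 = 3.6 (a 48-hour window = 2 days).
P(N ≤ 3) = Σ_{j=0}^{3} e^(−μ) μ^j/j! ≈ 0.5152.

0.5152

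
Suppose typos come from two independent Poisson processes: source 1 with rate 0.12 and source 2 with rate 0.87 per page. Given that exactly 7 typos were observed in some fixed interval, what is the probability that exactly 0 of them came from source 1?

Given the total, each event is independently from source 1 with probability p = λ_1/(λ_1+λ_2) = 0.12/0.99 ≈ 0.1212.
So K ~ Binomial(7, 0.12/0.99): P(K = 0) = C(7,0) · (0.12/0.99)^0 · (0.87/0.99)^7 ≈ 0.4048.

0.4048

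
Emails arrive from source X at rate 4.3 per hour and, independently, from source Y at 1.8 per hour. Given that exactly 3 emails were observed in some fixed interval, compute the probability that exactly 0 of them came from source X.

Given the total, each event is independently from source X with probability p = λ_X/(λ_X+λ_Y) = 4.3/6.1 ≈ 0.7049.
So K ~ Binomial(3, 4.3/6.1): P(K = 0) = C(3,0) · (4.3/6.1)^0 · (1.8/6.1)^3 ≈ 0.0257.

0.0257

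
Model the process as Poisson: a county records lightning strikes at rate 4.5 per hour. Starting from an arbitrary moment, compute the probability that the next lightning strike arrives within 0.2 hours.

0.5934

Inter-arrival times are exponential with rate λ = 4.5 per hour.
P(T ≤ 0.2) = 1 − e^(−λt) = 1 − e^(−4.5 × 0.2) = 1 − e^(−0.9) ≈ 0.5934.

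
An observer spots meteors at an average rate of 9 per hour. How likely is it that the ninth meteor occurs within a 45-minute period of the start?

0.2389

Over the interval, μ = 9 × 0.75 = 6.75 (a 45-minute period = 0.75 hours).
The ninth arrival falls in the interval iff at least 9 events occur there: P(S_9 ≤ t) = P(N ≥ 9) = 1 − P(N ≤ 8) ≈ 0.2389.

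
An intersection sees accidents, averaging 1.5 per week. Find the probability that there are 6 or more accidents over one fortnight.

Over the interval, μ = 1.5 × 2 = 3 (a fortnight = 2 weeks).
P(N ≥ 6) = 1 − P(N ≤ 5) = 1 − Σ_{j=0}^{5} e^(−μ) μ^j/j! ≈ 0.0839.

0.0839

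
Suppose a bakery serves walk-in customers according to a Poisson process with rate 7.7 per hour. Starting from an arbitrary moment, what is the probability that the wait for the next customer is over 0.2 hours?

0.2144

The wait for the next event is exponential with rate λ = 7.7 per hour.
P(T > 0.2) = e^(−λt) = e^(−7.7 × 0.2) = e^(−1.54) ≈ 0.2144.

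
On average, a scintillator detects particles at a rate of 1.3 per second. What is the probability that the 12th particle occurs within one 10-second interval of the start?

Over the interval, μ = 1.3 × 10 = 13 (a 10-second interval = 10 seconds).
The 12th arrival falls in the interval iff at least 12 events occur there: P(S_12 ≤ t) = P(N ≥ 12) = 1 − P(N ≤ 11) ≈ 0.6468.

0.6468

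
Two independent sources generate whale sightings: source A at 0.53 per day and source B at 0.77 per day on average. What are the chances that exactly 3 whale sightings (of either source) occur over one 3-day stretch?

0.2001

Independent Poisson processes superpose: combined rate λ = 0.53 + 0.77 = 1.3 per day.
Over the interval, μ = 1.3 × 3 = 3.9 (a 3-day stretch = 3 days).
P(N = 3) = e^(−3.9) · 3.9^3/3! ≈ 0.2001.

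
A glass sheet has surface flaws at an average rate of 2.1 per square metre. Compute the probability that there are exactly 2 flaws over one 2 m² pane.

0.1323

Over the interval, μ = 2.1 × 2 = 4.2 (a 2 m² pane = 2 square metres).
P(N = 2) = e^(−μ) μ^2/2! = e^(−4.2) · 4.2^2/2 ≈ 0.1323.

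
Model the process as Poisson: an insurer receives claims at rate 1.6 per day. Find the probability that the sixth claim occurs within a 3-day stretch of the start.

0.3490

Over the interval, μ = 1.6 × 3 = 4.8 (a 3-day stretch = 3 days).
The sixth arrival falls in the interval iff at least 6 events occur there: P(S_6 ≤ t) = P(N ≥ 6) = 1 − P(N ≤ 5) ≈ 0.3490.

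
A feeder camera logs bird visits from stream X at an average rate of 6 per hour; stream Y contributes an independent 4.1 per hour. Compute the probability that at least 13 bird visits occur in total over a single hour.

0.2180

Independent Poisson processes superpose: combined rate λ = 6 + 4.1 = 10.1 per hour.
So μ = 10.1.
P(N ≥ 13) = 1 − P(N ≤ 12) ≈ 0.2180.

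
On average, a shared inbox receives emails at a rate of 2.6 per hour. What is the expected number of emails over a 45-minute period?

1.95

E[N] = λt = 2.6 × 0.75 = 1.95 (a 45-minute period = 0.75 hours).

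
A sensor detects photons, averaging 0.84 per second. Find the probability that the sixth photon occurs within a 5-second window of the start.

0.2469

Over the interval, μ = 0.84 × 5 = 4.2 (a 5-second window = 5 seconds).
The sixth arrival falls in the interval iff at least 6 events occur there: P(S_6 ≤ t) = P(N ≥ 6) = 1 − P(N ≤ 5) ≈ 0.2469.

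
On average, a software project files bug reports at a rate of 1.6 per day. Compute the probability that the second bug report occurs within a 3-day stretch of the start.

Over the interval, μ = 1.6 × 3 = 4.8 (a 3-day stretch = 3 days).
The second arrival falls in the interval iff at least 2 events occur there: P(S_2 ≤ t) = P(N ≥ 2) = 1 − P(N ≤ 1) ≈ 0.9523.

0.9523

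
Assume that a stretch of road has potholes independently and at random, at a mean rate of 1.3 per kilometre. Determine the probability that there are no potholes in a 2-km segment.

0.0743

Over the interval, μ = 1.3 × 2 = 2.6 (a 2-km segment = 2 kilometres).
P(N = 0) = e^(−μ) μ^0/0! = e^(−2.6) · 2.6^0/1 ≈ 0.0743.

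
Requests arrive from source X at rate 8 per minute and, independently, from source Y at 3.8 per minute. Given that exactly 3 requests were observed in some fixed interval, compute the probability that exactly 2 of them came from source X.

Given the total, each event is independently from source X with probability p = λ_X/(λ_X+λ_Y) = 8/11.8 ≈ 0.6780.
So K ~ Binomial(3, 8/11.8): P(K = 2) = C(3,2) · (8/11.8)^2 · (3.8/11.8)^1 ≈ 0.4441.

0.4441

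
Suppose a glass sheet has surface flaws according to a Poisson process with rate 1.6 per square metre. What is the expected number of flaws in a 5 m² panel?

E[N] = λt = 1.6 × 5 = 8 (a 5 m² panel = 5 square metres).

8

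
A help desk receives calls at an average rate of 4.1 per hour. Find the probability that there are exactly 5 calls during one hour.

0.1600

With mean μ = 4.1 per hour,
P(N = 5) = e^(−μ) μ^5/5! = e^(−4.1) · 4.1^5/120 ≈ 0.1600.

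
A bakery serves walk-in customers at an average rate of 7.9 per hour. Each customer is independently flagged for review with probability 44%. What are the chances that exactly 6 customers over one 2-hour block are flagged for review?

Thinning: the customers that are flagged for review themselves form a Poisson process with rate 0.44 × 7.9 = 3.476 per hour.
Over the interval, μ = 3.476 × 2 = 6.952 (a 2-hour block = 2 hours).
P(N = 6) = e^(−6.952) · 6.952^6/6! ≈ 0.1500.

0.1500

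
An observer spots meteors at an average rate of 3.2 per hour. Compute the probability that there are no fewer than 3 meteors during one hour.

0.6201

With mean μ = 3.2 per hour,
P(N ≥ 3) = 1 − P(N ≤ 2) = 1 − Σ_{j=0}^{2} e^(−μ) μ^j/j! ≈ 0.6201.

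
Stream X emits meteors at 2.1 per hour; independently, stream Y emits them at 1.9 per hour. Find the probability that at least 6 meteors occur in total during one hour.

Independent Poisson processes superpose: combined rate λ = 2.1 + 1.9 = 4 per hour.
So μ = 4.
P(N ≥ 6) = 1 − P(N ≤ 5) ≈ 0.2149.

0.2149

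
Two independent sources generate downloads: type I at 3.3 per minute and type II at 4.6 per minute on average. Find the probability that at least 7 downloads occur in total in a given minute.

0.6743

Independent Poisson processes superpose: combined rate λ = 3.3 + 4.6 = 7.9 per minute.
So μ = 7.9.
P(N ≥ 7) = 1 − P(N ≤ 6) ≈ 0.6743.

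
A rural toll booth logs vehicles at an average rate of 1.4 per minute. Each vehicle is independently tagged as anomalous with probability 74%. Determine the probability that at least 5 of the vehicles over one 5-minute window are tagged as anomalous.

Thinning: the vehicles that are tagged as anomalous themselves form a Poisson process with rate 0.74 × 1.4 = 1.036 per minute.
Over the interval, μ = 1.036 × 5 = 5.18 (a 5-minute window = 5 minutes).
P(N ≥ 5) = 1 − P(N ≤ 4) ≈ 0.5905.

0.5905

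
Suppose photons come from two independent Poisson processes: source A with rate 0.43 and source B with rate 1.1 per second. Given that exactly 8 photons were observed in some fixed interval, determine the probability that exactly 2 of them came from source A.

Given the total, each event is independently from source A with probability p = λ_A/(λ_A+λ_B) = 0.43/1.53 ≈ 0.2810.
So K ~ Binomial(8, 0.43/1.53): P(K = 2) = C(8,2) · (0.43/1.53)^2 · (1.1/1.53)^6 ≈ 0.3054.

0.3054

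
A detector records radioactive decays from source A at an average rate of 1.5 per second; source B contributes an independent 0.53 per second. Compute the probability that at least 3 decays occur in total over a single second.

0.3314

Independent Poisson processes superpose: combined rate λ = 1.5 + 0.53 = 2.03 per second.
So μ = 2.03.
P(N ≥ 3) = 1 − P(N ≤ 2) ≈ 0.3314.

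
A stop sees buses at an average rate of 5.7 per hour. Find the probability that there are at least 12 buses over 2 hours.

Over the interval, μ = 5.7 × 2 = 11.4 (2 hours).
P(N ≥ 12) = 1 − P(N ≤ 11) = 1 − Σ_{j=0}^{11} e^(−μ) μ^j/j! ≈ 0.4684.

0.4684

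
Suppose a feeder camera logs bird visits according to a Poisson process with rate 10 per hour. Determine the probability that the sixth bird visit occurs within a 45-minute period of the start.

Over the interval, μ = 10 × 0.75 = 7.5 (a 45-minute period = 0.75 hours).
The sixth arrival falls in the interval iff at least 6 events occur there: P(S_6 ≤ t) = P(N ≥ 6) = 1 − P(N ≤ 5) ≈ 0.7586.

0.7586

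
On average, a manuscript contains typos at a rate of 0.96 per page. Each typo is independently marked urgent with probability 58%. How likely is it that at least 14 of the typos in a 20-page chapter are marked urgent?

Thinning: the typos that are marked urgent themselves form a Poisson process with rate 0.58 × 0.96 = 0.5568 per page.
Over the interval, μ = 0.5568 × 20 = 11.136 (a 20-page chapter = 20 pages).
P(N ≥ 14) = 1 − P(N ≤ 13) ≈ 0.2315.

0.2315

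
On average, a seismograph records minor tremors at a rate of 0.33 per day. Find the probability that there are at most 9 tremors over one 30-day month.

0.4705

Over the interval, μ = 0.33 × 30 = 9.9 (a 30-day month = 30 days).
P(N ≤ 9) = Σ_{j=0}^{9} e^(−μ) μ^j/j! ≈ 0.4705.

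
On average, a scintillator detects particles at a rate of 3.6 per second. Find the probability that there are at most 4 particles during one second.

0.7064

With mean μ = 3.6 per second,
P(N ≤ 4) = Σ_{j=0}^{4} e^(−μ) μ^j/j! ≈ 0.7064.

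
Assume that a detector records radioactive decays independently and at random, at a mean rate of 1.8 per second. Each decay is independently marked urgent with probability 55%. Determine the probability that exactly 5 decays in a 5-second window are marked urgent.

Thinning: the decays that are marked urgent themselves form a Poisson process with rate 0.55 × 1.8 = 0.99 per second.
Over the interval, μ = 0.99 × 5 = 4.95 (a 5-second window = 5 seconds).
P(N = 5) = e^(−4.95) · 4.95^5/5! ≈ 0.1754.

0.1754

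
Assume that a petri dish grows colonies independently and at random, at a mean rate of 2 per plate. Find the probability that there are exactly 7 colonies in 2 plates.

Over the interval, μ = 2 × 2 = 4 (2 plates).
P(N = 7) = e^(−μ) μ^7/7! = e^(−4) · 4^7/5040 ≈ 0.0595.

0.0595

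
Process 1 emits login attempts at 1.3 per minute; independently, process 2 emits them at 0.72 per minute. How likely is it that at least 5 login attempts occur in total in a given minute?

Independent Poisson processes superpose: combined rate λ = 1.3 + 0.72 = 2.02 per minute.
So μ = 2.02.
P(N ≥ 5) = 1 − P(N ≤ 4) ≈ 0.0545.

0.0545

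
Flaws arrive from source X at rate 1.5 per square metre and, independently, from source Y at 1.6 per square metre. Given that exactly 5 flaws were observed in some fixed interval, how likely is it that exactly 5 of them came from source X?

Given the total, each event is independently from source X with probability p = λ_X/(λ_X+λ_Y) = 1.5/3.1 ≈ 0.4839.
So K ~ Binomial(5, 1.5/3.1): P(K = 5) = C(5,5) · (1.5/3.1)^5 · (1.6/3.1)^0 ≈ 0.0265.

0.0265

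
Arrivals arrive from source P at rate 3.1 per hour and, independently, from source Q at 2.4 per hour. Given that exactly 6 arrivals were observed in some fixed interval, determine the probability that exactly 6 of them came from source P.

0.0321

Given the total, each event is independently from source P with probability p = λ_P/(λ_P+λ_Q) = 3.1/5.5 ≈ 0.5636.
So K ~ Binomial(6, 3.1/5.5): P(K = 6) = C(6,6) · (3.1/5.5)^6 · (2.4/5.5)^0 ≈ 0.0321.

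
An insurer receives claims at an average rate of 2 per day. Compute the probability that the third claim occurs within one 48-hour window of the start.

0.7619

Over the interval, μ = 2 × 2 = 4 (a 48-hour window = 2 days).
The third arrival falls in the interval iff at least 3 events occur there: P(S_3 ≤ t) = P(N ≥ 3) = 1 − P(N ≤ 2) ≈ 0.7619.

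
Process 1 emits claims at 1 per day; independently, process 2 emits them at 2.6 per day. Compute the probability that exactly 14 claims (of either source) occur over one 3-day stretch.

Independent Poisson processes superpose: combined rate λ = 1 + 2.6 = 3.6 per day.
Over the interval, μ = 3.6 × 3 = 10.8 (a 3-day stretch = 3 days).
P(N = 14) = e^(−10.8) · 10.8^14/14! ≈ 0.0687.

0.0687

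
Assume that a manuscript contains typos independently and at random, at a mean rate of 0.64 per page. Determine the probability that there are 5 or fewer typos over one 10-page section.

0.3837

Over the interval, μ = 0.64 × 10 = 6.4 (a 10-page section = 10 pages).
P(N ≤ 5) = Σ_{j=0}^{5} e^(−μ) μ^j/j! ≈ 0.3837.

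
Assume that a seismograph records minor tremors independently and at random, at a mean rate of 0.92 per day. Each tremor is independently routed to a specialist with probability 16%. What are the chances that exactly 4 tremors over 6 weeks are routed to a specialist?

Thinning: the tremors that are routed to a specialist themselves form a Poisson process with rate 0.16 × 0.92 = 0.1472 per day.
Over the interval, μ = 0.1472 × 42 = 6.1824 (6 weeks = 42 days).
P(N = 4) = e^(−6.1824) · 6.1824^4/4! ≈ 0.1257.

0.1257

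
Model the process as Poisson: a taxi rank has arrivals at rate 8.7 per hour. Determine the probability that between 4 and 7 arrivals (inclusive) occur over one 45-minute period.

Over the interval, μ = 8.7 × 0.75 = 6.525 (a 45-minute period = 0.75 hours).
P(4 ≤ N ≤ 7) = Σ_{j=4}^{7} e^(−6.525) · 6.525^j/j! ≈ 0.5590.

0.5590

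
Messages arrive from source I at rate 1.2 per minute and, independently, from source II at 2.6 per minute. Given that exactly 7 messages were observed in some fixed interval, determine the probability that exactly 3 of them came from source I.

Given the total, each event is independently from source I with probability p = λ_I/(λ_I+λ_II) = 1.2/3.8 ≈ 0.3158.
So K ~ Binomial(7, 1.2/3.8): P(K = 3) = C(7,3) · (1.2/3.8)^3 · (2.6/3.8)^4 ≈ 0.2416.

0.2416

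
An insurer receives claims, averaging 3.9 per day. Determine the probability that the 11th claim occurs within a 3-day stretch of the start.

0.6206

Over the interval, μ = 3.9 × 3 = 11.7 (a 3-day stretch = 3 days).
The 11th arrival falls in the interval iff at least 11 events occur there: P(S_11 ≤ t) = P(N ≥ 11) = 1 − P(N ≤ 10) ≈ 0.6206.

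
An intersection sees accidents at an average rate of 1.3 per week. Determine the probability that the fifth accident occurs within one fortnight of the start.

Over the interval, μ = 1.3 × 2 = 2.6 (a fortnight = 2 weeks).
The fifth arrival falls in the interval iff at least 5 events occur there: P(S_5 ≤ t) = P(N ≥ 5) = 1 − P(N ≤ 4) ≈ 0.1226.

0.1226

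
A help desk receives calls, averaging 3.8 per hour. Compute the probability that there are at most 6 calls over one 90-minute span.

0.6544

Over the interval, μ = 3.8 × 1.5 = 5.7 (a 90-minute span = 1.5 hours).
P(N ≤ 6) = Σ_{j=0}^{6} e^(−μ) μ^j/j! ≈ 0.6544.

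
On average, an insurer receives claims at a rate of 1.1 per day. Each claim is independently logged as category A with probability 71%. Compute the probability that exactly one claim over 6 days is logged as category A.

0.0432

Thinning: the claims that are logged as category A themselves form a Poisson process with rate 0.71 × 1.1 = 0.781 per day.
Over the interval, μ = 0.781 × 6 = 4.686 (6 days).
P(N = 1) = e^(−4.686) · 4.686^1/1! ≈ 0.0432.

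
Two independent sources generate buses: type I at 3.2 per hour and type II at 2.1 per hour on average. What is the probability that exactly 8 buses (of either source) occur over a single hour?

0.0771

Independent Poisson processes superpose: combined rate λ = 3.2 + 2.1 = 5.3 per hour.
So μ = 5.3.
P(N = 8) = e^(−5.3) · 5.3^8/8! ≈ 0.0771.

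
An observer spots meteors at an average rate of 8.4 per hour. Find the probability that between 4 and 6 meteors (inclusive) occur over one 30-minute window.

Over the interval, μ = 8.4 × 0.5 = 4.2 (a 30-minute window = 0.5 hours).
P(4 ≤ N ≤ 6) = Σ_{j=4}^{6} e^(−4.2) · 4.2^j/j! ≈ 0.4721.

0.4721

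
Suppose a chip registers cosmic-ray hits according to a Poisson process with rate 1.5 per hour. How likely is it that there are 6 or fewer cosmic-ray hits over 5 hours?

0.3782

Over the interval, μ = 1.5 × 5 = 7.5 (5 hours).
P(N ≤ 6) = Σ_{j=0}^{6} e^(−μ) μ^j/j! ≈ 0.3782.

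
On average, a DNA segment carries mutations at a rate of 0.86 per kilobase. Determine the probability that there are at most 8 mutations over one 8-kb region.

Over the interval, μ = 0.86 × 8 = 6.88 (an 8-kb region = 8 kilobases).
P(N ≤ 8) = Σ_{j=0}^{8} e^(−μ) μ^j/j! ≈ 0.7446.

0.7446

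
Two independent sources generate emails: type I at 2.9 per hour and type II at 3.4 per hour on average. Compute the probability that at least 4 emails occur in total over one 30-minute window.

0.3863

Independent Poisson processes superpose: combined rate λ = 2.9 + 3.4 = 6.3 per hour.
Over the interval, μ = 6.3 × 0.5 = 3.15 (a 30-minute window = 0.5 hours).
P(N ≥ 4) = 1 − P(N ≤ 3) ≈ 0.3863.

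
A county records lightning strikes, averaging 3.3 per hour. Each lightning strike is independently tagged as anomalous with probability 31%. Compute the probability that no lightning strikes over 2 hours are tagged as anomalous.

Thinning: the lightning strikes that are tagged as anomalous themselves form a Poisson process with rate 0.31 × 3.3 = 1.023 per hour.
Over the interval, μ = 1.023 × 2 = 2.046 (2 hours).
P(N = 0) = e^(−2.046) · 2.046^0/0! ≈ 0.1293.

0.1293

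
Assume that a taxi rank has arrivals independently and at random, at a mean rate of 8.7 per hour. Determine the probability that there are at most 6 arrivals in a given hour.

With mean μ = 8.7 per hour,
P(N ≤ 6) = Σ_{j=0}^{6} e^(−μ) μ^j/j! ≈ 0.2355.

0.2355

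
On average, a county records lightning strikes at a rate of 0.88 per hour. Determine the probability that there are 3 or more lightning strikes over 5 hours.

0.8149

Over the interval, μ = 0.88 × 5 = 4.4 (5 hours).
P(N ≥ 3) = 1 − P(N ≤ 2) = 1 − Σ_{j=0}^{2} e^(−μ) μ^j/j! ≈ 0.8149.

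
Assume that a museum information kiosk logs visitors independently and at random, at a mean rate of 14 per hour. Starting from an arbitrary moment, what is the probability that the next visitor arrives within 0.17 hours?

0.9074

Inter-arrival times are exponential with rate λ = 14 per hour.
P(T ≤ 0.17) = 1 − e^(−λt) = 1 − e^(−14 × 0.17) = 1 − e^(−2.38) ≈ 0.9074.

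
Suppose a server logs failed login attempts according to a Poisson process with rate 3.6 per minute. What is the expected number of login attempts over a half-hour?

108

E[N] = λt = 3.6 × 30 = 108 (a half-hour = 30 minutes).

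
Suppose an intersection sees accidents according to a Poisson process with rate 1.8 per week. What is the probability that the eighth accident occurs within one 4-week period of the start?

0.4311

Over the interval, μ = 1.8 × 4 = 7.2 (a 4-week period = 4 weeks).
The eighth arrival falls in the interval iff at least 8 events occur there: P(S_8 ≤ t) = P(N ≥ 8) = 1 − P(N ≤ 7) ≈ 0.4311.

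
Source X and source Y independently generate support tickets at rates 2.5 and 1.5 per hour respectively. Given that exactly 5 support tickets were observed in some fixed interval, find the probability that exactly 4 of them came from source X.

Given the total, each event is independently from source X with probability p = λ_X/(λ_X+λ_Y) = 2.5/4 = 0.6250.
So K ~ Binomial(5, 2.5/4): P(K = 4) = C(5,4) · (2.5/4)^4 · (1.5/4)^1 ≈ 0.2861.

0.2861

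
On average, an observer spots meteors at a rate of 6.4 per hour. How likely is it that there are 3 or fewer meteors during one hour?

With mean μ = 6.4 per hour,
P(N ≤ 3) = Σ_{j=0}^{3} e^(−μ) μ^j/j! ≈ 0.1189.

0.1189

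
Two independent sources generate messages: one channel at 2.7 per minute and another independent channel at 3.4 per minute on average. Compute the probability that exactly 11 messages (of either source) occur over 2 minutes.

0.1123

Independent Poisson processes superpose: combined rate λ = 2.7 + 3.4 = 6.1 per minute.
Over the interval, μ = 6.1 × 2 = 12.2 (2 minutes).
P(N = 11) = e^(−12.2) · 12.2^11/11! ≈ 0.1123.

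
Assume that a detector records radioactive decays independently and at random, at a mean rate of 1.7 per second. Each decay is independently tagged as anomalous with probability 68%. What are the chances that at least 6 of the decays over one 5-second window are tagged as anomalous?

0.5184

Thinning: the decays that are tagged as anomalous themselves form a Poisson process with rate 0.68 × 1.7 = 1.156 per second.
Over the interval, μ = 1.156 × 5 = 5.78 (a 5-second window = 5 seconds).
P(N ≥ 6) = 1 − P(N ≤ 5) ≈ 0.5184.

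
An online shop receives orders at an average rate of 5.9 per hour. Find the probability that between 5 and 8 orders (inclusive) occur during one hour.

With mean μ = 5.9 per hour,
P(5 ≤ N ≤ 8) = Σ_{j=5}^{8} e^(−5.9) · 5.9^j/j! ≈ 0.5587.

0.5587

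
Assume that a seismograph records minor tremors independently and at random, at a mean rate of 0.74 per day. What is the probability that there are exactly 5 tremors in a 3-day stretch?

0.0488

Over the interval, μ = 0.74 × 3 = 2.22 (a 3-day stretch = 3 days).
P(N = 5) = e^(−μ) μ^5/5! = e^(−2.22) · 2.22^5/120 ≈ 0.0488.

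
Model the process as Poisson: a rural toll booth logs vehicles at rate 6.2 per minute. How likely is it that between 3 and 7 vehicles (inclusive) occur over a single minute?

With mean μ = 6.2 per minute,
P(3 ≤ N ≤ 7) = Σ_{j=3}^{7} e^(−6.2) · 6.2^j/j! ≈ 0.6624.

0.6624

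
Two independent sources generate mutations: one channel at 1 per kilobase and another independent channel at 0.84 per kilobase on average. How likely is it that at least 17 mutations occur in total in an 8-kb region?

0.3093

Independent Poisson processes superpose: combined rate λ = 1 + 0.84 = 1.84 per kilobase.
Over the interval, μ = 1.84 × 8 = 14.72 (an 8-kb region = 8 kilobases).
P(N ≥ 17) = 1 − P(N ≤ 16) ≈ 0.3093.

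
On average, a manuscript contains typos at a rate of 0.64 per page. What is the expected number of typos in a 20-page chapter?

12.8

E[N] = λt = 0.64 × 20 = 12.8 (a 20-page chapter = 20 pages).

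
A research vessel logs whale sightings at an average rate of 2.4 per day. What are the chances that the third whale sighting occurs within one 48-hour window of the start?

0.8575

Over the interval, μ = 2.4 × 2 = 4.8 (a 48-hour window = 2 days).
The third arrival falls in the interval iff at least 3 events occur there: P(S_3 ≤ t) = P(N ≥ 3) = 1 − P(N ≤ 2) ≈ 0.8575.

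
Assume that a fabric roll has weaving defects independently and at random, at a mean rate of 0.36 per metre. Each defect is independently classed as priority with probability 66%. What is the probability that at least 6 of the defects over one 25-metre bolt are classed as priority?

Thinning: the defects that are classed as priority themselves form a Poisson process with rate 0.66 × 0.36 = 0.2376 per metre.
Over the interval, μ = 0.2376 × 25 = 5.94 (a 25-metre bolt = 25 metres).
P(N ≥ 6) = 1 − P(N ≤ 5) ≈ 0.5446.

0.5446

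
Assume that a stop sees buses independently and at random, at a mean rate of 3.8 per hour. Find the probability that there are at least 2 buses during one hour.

0.8926

With mean μ = 3.8 per hour,
P(N ≥ 2) = 1 − P(N ≤ 1) = 1 − Σ_{j=0}^{1} e^(−μ) μ^j/j! ≈ 0.8926.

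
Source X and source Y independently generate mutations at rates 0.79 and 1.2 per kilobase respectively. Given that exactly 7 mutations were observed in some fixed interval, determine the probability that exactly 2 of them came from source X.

0.2639

Given the total, each event is independently from source X with probability p = λ_X/(λ_X+λ_Y) = 0.79/1.99 ≈ 0.3970.
So K ~ Binomial(7, 0.79/1.99): P(K = 2) = C(7,2) · (0.79/1.99)^2 · (1.2/1.99)^5 ≈ 0.2639.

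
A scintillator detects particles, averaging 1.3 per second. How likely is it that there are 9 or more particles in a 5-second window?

0.2084

Over the interval, μ = 1.3 × 5 = 6.5 (a 5-second window = 5 seconds).
P(N ≥ 9) = 1 − P(N ≤ 8) = 1 − Σ_{j=0}^{8} e^(−μ) μ^j/j! ≈ 0.2084.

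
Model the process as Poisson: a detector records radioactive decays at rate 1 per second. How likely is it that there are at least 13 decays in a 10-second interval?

0.2084

Over the interval, μ = 1 × 10 = 10 (a 10-second interval = 10 seconds).
P(N ≥ 13) = 1 − P(N ≤ 12) = 1 − Σ_{j=0}^{12} e^(−μ) μ^j/j! ≈ 0.2084.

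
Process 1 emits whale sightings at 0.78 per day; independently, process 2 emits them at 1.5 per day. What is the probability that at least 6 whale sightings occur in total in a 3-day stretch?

Independent Poisson processes superpose: combined rate λ = 0.78 + 1.5 = 2.28 per day.
Over the interval, μ = 2.28 × 3 = 6.84 (a 3-day stretch = 3 days).
P(N ≥ 6) = 1 − P(N ≤ 5) ≈ 0.6784.

0.6784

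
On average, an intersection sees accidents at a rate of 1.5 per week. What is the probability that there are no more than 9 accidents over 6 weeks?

Over the interval, μ = 1.5 × 6 = 9 (6 weeks).
P(N ≤ 9) = Σ_{j=0}^{9} e^(−μ) μ^j/j! ≈ 0.5874.

0.5874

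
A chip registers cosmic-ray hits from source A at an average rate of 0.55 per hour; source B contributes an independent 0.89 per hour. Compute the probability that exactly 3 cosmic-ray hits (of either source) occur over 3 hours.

0.1787

Independent Poisson processes superpose: combined rate λ = 0.55 + 0.89 = 1.44 per hour.
Over the interval, μ = 1.44 × 3 = 4.32 (3 hours).
P(N = 3) = e^(−4.32) · 4.32^3/3! ≈ 0.1787.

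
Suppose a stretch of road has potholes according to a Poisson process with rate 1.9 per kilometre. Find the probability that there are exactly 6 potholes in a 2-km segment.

0.0936

Over the interval, μ = 1.9 × 2 = 3.8 (a 2-km segment = 2 kilometres).
P(N = 6) = e^(−μ) μ^6/6! = e^(−3.8) · 3.8^6/720 ≈ 0.0936.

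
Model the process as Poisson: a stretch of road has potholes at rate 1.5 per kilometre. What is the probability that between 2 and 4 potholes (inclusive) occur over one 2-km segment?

0.6161

Over the interval, μ = 1.5 × 2 = 3 (a 2-km segment = 2 kilometres).
P(2 ≤ N ≤ 4) = Σ_{j=2}^{4} e^(−3) · 3^j/j! ≈ 0.6161.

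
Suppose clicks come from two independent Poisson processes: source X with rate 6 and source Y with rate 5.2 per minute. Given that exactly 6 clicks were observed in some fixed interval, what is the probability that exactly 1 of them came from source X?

Given the total, each event is independently from source X with probability p = λ_X/(λ_X+λ_Y) = 6/11.2 ≈ 0.5357.
So K ~ Binomial(6, 6/11.2): P(K = 1) = C(6,1) · (6/11.2)^1 · (5.2/11.2)^5 ≈ 0.0693.

0.0693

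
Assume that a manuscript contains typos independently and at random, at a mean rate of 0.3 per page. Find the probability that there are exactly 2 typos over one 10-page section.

Over the interval, μ = 0.3 × 10 = 3 (a 10-page section = 10 pages).
P(N = 2) = e^(−μ) μ^2/2! = e^(−3) · 3^2/2 ≈ 0.2240.

0.2240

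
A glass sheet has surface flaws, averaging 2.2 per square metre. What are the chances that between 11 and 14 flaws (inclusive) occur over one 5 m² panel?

Over the interval, μ = 2.2 × 5 = 11 (a 5 m² panel = 5 square metres).
P(11 ≤ N ≤ 14) = Σ_{j=11}^{14} e^(−11) · 11^j/j! ≈ 0.3942.

0.3942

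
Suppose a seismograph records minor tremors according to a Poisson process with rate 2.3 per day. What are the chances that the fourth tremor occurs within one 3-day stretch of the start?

Over the interval, μ = 2.3 × 3 = 6.9 (a 3-day stretch = 3 days).
The fourth arrival falls in the interval iff at least 4 events occur there: P(S_4 ≤ t) = P(N ≥ 4) = 1 − P(N ≤ 3) ≈ 0.9129.

0.9129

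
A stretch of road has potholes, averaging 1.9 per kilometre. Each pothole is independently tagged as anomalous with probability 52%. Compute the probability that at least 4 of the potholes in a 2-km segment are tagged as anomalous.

0.1386

Thinning: the potholes that are tagged as anomalous themselves form a Poisson process with rate 0.52 × 1.9 = 0.988 per kilometre.
Over the interval, μ = 0.988 × 2 = 1.976 (a 2-km segment = 2 kilometres).
P(N ≥ 4) = 1 − P(N ≤ 3) ≈ 0.1386.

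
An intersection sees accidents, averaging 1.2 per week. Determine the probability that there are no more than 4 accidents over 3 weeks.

0.7064

Over the interval, μ = 1.2 × 3 = 3.6 (3 weeks).
P(N ≤ 4) = Σ_{j=0}^{4} e^(−μ) μ^j/j! ≈ 0.7064.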